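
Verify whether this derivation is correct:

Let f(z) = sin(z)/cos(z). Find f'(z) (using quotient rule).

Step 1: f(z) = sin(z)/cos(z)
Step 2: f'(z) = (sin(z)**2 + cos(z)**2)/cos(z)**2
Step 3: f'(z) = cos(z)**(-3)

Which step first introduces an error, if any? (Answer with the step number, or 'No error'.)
Step 3

Step 3 is incorrect due to a wrong exponent.
The step shows: cos(z)**(-3)
The correct value should be: cos(z)**(-2)

Explanation: The exponent -2 on cos(z) was incorrectly written as -3: the term cos(z)**(-2) was incorrectly written as cos(z)**(-3)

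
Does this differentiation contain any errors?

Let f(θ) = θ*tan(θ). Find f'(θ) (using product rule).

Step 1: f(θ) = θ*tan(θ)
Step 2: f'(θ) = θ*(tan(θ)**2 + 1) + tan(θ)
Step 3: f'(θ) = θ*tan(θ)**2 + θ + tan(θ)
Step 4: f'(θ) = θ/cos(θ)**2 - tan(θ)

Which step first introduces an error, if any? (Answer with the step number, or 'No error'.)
Step 4

Step 4 is incorrect due to a sign flip.
The step shows: θ/cos(θ)**2 - tan(θ)
The correct value should be: θ/cos(θ)**2 + tan(θ)

Explanation: The sign of one term was flipped: the term tan(θ) was incorrectly written as -tan(θ)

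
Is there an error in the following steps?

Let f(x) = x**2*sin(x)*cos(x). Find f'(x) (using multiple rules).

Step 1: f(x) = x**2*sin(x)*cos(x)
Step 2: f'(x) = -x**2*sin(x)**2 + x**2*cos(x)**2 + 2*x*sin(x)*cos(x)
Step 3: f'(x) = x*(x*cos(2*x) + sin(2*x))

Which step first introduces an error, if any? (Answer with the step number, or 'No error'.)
No error

All steps in this derivation are correct.
The final answer f'(x) = x*(x*cos(2*x) + sin(2*x)) is valid.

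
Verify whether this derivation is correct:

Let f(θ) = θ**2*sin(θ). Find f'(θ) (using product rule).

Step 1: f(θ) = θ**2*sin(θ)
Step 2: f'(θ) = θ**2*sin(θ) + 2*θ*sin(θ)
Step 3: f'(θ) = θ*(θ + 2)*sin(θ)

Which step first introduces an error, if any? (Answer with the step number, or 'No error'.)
Step 2

Step 2 is incorrect due to a wrong trig function.
The step shows: θ**2*sin(θ) + 2*θ*sin(θ)
The correct value should be: θ**2*cos(θ) + 2*θ*sin(θ)

Explanation: cos(θ) was incorrectly written as sin(θ): the term θ**2*cos(θ) was incorrectly written as θ**2*sin(θ)
The later steps are derived from this incorrect expression, so the error originates in Step 2.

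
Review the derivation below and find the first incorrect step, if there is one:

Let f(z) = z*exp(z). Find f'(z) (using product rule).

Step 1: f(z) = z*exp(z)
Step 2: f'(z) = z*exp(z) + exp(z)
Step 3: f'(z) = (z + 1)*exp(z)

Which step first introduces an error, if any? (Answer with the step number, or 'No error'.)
No error

All steps in this derivation are correct.
The final answer f'(z) = (z + 1)*exp(z) is valid.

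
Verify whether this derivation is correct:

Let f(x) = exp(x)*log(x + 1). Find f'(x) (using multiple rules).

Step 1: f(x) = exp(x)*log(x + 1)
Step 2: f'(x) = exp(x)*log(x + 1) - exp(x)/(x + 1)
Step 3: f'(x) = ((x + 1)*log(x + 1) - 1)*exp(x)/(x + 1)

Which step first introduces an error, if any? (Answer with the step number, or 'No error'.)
Step 2

Step 2 is incorrect due to a sign flip.
The step shows: exp(x)*log(x + 1) - exp(x)/(x + 1)
The correct value should be: exp(x)*log(x + 1) + exp(x)/(x + 1)

Explanation: The sign of one term was flipped: the term exp(x)/(x + 1) was incorrectly written as -exp(x)/(x + 1)
The later steps are derived from this incorrect expression, so the error originates in Step 2.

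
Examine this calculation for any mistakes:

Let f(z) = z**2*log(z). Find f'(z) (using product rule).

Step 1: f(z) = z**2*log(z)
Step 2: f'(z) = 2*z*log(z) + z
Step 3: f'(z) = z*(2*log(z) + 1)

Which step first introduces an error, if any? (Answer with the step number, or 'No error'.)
No error

All steps in this derivation are correct.
The final answer f'(z) = z*(2*log(z) + 1) is valid.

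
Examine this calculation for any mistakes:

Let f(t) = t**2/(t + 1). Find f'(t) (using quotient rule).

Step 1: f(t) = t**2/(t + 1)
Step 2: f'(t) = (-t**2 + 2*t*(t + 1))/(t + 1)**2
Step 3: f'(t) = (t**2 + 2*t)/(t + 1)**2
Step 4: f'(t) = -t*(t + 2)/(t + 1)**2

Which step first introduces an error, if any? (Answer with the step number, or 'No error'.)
Step 4

Step 4 is incorrect due to a sign flip.
The step shows: -t*(t + 2)/(t + 1)**2
The correct value should be: t*(t + 2)/(t + 1)**2

Explanation: The sign of the whole expression was flipped: the term t*(t + 2)/(t + 1)**2 was incorrectly written as -t*(t + 2)/(t + 1)**2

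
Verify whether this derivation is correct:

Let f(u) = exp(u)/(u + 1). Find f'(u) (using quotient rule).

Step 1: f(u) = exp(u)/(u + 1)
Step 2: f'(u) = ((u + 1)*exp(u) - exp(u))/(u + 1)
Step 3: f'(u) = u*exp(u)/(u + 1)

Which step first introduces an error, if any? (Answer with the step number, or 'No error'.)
Step 2

Step 2 is incorrect due to a wrong exponent.
The step shows: ((u + 1)*exp(u) - exp(u))/(u + 1)
The correct value should be: ((u + 1)*exp(u) - exp(u))/(u + 1)**2

Explanation: The exponent -2 on u + 1 was incorrectly written as -1: the term ((u + 1)*exp(u) - exp(u))/(u + 1)**2 was incorrectly written as ((u + 1)*exp(u) - exp(u))/(u + 1)
The later steps are derived from this incorrect expression, so the error originates in Step 2.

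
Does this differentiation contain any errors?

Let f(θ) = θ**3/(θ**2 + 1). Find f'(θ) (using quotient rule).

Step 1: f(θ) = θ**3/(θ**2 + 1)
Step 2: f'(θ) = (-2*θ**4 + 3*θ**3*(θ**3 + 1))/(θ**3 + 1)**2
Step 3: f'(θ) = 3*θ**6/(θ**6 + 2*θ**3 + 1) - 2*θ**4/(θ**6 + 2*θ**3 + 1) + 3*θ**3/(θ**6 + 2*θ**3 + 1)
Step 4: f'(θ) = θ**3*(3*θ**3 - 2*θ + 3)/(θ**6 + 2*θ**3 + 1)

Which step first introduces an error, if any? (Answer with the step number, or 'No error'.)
Step 2

Step 2 is incorrect due to a wrong exponent.
The step shows: (-2*θ**4 + 3*θ**3*(θ**3 + 1))/(θ**3 + 1)**2
The correct value should be: (-2*θ**4 + 3*θ**2*(θ**2 + 1))/(θ**2 + 1)**2

Explanation: The exponent 2 on θ was incorrectly written as 3: the term (-2*θ**4 + 3*θ**2*(θ**2 + 1))/(θ**2 + 1)**2 was incorrectly written as (-2*θ**4 + 3*θ**3*(θ**3 + 1))/(θ**3 + 1)**2
The later steps are derived from this incorrect expression, so the error originates in Step 2.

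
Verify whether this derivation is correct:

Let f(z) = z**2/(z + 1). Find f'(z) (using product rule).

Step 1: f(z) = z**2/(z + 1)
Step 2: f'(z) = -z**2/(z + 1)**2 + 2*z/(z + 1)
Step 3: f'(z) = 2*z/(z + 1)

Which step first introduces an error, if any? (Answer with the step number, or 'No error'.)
Step 3

Step 3 is incorrect due to a dropped term.
The step shows: 2*z/(z + 1)
The correct value should be: -z**2/(z**2 + 2*z + 1) + 2*z/(z + 1)

Explanation: A term was dropped: the term -z**2/(z**2 + 2*z + 1) was incorrectly omitted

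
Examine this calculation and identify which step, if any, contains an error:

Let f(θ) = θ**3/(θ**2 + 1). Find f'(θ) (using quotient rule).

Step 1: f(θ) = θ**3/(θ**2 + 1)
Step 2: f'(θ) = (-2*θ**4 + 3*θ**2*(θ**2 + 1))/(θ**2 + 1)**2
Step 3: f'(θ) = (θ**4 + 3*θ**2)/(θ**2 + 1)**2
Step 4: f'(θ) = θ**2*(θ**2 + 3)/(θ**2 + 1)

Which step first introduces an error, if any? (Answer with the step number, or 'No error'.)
Step 4

Step 4 is incorrect due to a wrong exponent.
The step shows: θ**2*(θ**2 + 3)/(θ**2 + 1)
The correct value should be: θ**2*(θ**2 + 3)/(θ**2 + 1)**2

Explanation: The exponent -2 on θ**2 + 1 was incorrectly written as -1: the term θ**2*(θ**2 + 3)/(θ**2 + 1)**2 was incorrectly written as θ**2*(θ**2 + 3)/(θ**2 + 1)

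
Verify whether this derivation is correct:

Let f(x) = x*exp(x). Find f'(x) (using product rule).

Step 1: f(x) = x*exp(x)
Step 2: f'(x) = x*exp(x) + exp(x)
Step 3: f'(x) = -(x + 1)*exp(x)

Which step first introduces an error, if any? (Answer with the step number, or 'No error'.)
Step 3

Step 3 is incorrect due to a sign flip.
The step shows: -(x + 1)*exp(x)
The correct value should be: (x + 1)*exp(x)

Explanation: The sign of the whole expression was flipped: the term (x + 1)*exp(x) was incorrectly written as -(x + 1)*exp(x)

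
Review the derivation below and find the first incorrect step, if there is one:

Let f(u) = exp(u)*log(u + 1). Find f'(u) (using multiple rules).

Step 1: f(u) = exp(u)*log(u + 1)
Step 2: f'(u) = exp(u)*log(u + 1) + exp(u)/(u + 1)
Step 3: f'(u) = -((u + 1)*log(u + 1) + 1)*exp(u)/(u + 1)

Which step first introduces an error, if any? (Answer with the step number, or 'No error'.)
Step 3

Step 3 is incorrect due to a sign flip.
The step shows: -((u + 1)*log(u + 1) + 1)*exp(u)/(u + 1)
The correct value should be: ((u + 1)*log(u + 1) + 1)*exp(u)/(u + 1)

Explanation: The sign of the whole expression was flipped: the term ((u + 1)*log(u + 1) + 1)*exp(u)/(u + 1) was incorrectly written as -((u + 1)*log(u + 1) + 1)*exp(u)/(u + 1)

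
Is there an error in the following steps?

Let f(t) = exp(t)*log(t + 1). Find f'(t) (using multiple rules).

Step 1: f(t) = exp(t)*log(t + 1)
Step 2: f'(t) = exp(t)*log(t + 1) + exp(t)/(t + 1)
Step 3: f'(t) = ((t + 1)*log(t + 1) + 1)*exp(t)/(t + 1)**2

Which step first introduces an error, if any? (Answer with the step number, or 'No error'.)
Step 3

Step 3 is incorrect due to a wrong exponent.
The step shows: ((t + 1)*log(t + 1) + 1)*exp(t)/(t + 1)**2
The correct value should be: ((t + 1)*log(t + 1) + 1)*exp(t)/(t + 1)

Explanation: The exponent -1 on t + 1 was incorrectly written as -2: the term ((t + 1)*log(t + 1) + 1)*exp(t)/(t + 1) was incorrectly written as ((t + 1)*log(t + 1) + 1)*exp(t)/(t + 1)**2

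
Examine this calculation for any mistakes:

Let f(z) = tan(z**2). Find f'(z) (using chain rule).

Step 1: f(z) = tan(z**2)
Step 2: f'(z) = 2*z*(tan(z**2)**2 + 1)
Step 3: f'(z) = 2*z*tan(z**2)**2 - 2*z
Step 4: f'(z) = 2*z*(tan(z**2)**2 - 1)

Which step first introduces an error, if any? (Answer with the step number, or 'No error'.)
Step 3

Step 3 is incorrect due to a sign flip.
The step shows: 2*z*tan(z**2)**2 - 2*z
The correct value should be: 2*z*tan(z**2)**2 + 2*z

Explanation: The sign of one term was flipped: the term 2*z was incorrectly written as -2*z
The later steps are derived from this incorrect expression, so the error originates in Step 3.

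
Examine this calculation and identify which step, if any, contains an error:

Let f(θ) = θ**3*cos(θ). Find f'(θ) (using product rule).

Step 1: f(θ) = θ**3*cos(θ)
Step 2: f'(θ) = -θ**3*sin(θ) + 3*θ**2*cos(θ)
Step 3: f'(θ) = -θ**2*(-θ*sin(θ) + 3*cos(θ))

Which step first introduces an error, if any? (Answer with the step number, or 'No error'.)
Step 3

Step 3 is incorrect due to a sign flip.
The step shows: -θ**2*(-θ*sin(θ) + 3*cos(θ))
The correct value should be: θ**2*(-θ*sin(θ) + 3*cos(θ))

Explanation: The sign of the whole expression was flipped: the term θ**2*(-θ*sin(θ) + 3*cos(θ)) was incorrectly written as -θ**2*(-θ*sin(θ) + 3*cos(θ))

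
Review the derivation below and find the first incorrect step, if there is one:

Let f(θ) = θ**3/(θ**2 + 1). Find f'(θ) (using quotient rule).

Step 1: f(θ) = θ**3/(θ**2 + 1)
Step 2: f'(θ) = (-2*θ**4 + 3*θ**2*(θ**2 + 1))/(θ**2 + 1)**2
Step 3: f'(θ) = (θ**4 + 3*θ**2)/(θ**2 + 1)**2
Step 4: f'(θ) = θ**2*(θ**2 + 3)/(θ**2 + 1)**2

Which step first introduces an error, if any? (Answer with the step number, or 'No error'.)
No error

All steps in this derivation are correct.
The final answer f'(θ) = θ**2*(θ**2 + 3)/(θ**2 + 1)**2 is valid.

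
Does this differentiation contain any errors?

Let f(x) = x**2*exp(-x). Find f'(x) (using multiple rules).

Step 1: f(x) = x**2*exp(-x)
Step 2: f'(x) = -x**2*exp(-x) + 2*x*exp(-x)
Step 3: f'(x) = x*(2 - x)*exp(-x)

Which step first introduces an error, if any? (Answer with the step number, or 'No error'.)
No error

All steps in this derivation are correct.
The final answer f'(x) = x*(2 - x)*exp(-x) is valid.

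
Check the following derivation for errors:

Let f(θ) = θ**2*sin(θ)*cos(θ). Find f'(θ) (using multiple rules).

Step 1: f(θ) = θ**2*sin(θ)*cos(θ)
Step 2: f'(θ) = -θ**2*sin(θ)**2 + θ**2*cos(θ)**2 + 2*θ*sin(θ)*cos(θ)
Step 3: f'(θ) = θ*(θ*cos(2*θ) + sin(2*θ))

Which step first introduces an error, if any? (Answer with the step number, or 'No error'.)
No error

All steps in this derivation are correct.
The final answer f'(θ) = θ*(θ*cos(2*θ) + sin(2*θ)) is valid.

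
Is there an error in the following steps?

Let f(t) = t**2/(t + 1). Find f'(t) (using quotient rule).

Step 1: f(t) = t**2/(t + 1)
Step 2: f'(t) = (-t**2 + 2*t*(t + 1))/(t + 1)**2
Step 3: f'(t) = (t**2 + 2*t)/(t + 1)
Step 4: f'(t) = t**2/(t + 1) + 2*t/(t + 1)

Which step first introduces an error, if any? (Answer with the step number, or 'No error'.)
Step 3

Step 3 is incorrect due to a wrong exponent.
The step shows: (t**2 + 2*t)/(t + 1)
The correct value should be: (t**2 + 2*t)/(t + 1)**2

Explanation: The exponent -2 on t + 1 was incorrectly written as -1: the term (t**2 + 2*t)/(t + 1)**2 was incorrectly written as (t**2 + 2*t)/(t + 1)
The later steps are derived from this incorrect expression, so the error originates in Step 3.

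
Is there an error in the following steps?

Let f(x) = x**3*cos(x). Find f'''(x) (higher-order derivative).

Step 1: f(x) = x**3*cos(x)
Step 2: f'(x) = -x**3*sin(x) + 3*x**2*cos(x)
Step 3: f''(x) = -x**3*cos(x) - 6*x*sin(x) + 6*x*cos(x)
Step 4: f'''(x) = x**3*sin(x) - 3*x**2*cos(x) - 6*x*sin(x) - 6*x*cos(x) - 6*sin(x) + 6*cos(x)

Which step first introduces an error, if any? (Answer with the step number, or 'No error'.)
Step 3

Step 3 is incorrect due to a wrong exponent.
The step shows: -x**3*cos(x) - 6*x*sin(x) + 6*x*cos(x)
The correct value should be: -x**3*cos(x) - 6*x**2*sin(x) + 6*x*cos(x)

Explanation: The exponent 2 on x was incorrectly written as 1: the term -6*x**2*sin(x) was incorrectly written as -6*x*sin(x)
The later steps are derived from this incorrect expression, so the error originates in Step 3.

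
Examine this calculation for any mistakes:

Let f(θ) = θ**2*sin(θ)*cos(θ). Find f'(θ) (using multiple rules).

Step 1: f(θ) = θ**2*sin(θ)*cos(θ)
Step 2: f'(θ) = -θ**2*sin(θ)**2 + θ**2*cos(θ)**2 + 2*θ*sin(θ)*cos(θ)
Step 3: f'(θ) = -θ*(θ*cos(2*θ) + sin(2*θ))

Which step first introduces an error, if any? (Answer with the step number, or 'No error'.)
Step 3

Step 3 is incorrect due to a sign flip.
The step shows: -θ*(θ*cos(2*θ) + sin(2*θ))
The correct value should be: θ*(θ*cos(2*θ) + sin(2*θ))

Explanation: The sign of the whole expression was flipped: the term θ*(θ*cos(2*θ) + sin(2*θ)) was incorrectly written as -θ*(θ*cos(2*θ) + sin(2*θ))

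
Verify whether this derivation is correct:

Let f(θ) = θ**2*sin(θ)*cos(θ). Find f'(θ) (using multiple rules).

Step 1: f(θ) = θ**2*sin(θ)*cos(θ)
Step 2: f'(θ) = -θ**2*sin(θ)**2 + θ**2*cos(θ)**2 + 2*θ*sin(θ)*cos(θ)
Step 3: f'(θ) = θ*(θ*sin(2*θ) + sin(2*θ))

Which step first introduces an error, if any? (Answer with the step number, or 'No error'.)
Step 3

Step 3 is incorrect due to a wrong trig function.
The step shows: θ*(θ*sin(2*θ) + sin(2*θ))
The correct value should be: θ*(θ*cos(2*θ) + sin(2*θ))

Explanation: cos(2*θ) was incorrectly written as sin(2*θ): the term θ*(θ*cos(2*θ) + sin(2*θ)) was incorrectly written as θ*(θ*sin(2*θ) + sin(2*θ))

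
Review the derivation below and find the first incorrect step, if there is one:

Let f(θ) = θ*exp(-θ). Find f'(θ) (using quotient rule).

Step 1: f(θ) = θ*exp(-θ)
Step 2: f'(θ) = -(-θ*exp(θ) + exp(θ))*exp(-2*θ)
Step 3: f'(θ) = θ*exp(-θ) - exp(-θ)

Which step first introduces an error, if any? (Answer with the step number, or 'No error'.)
Step 2

Step 2 is incorrect due to a sign flip.
The step shows: -(-θ*exp(θ) + exp(θ))*exp(-2*θ)
The correct value should be: (-θ*exp(θ) + exp(θ))*exp(-2*θ)

Explanation: The sign of the whole expression was flipped: the term (-θ*exp(θ) + exp(θ))*exp(-2*θ) was incorrectly written as -(-θ*exp(θ) + exp(θ))*exp(-2*θ)
The later steps are derived from this incorrect expression, so the error originates in Step 2.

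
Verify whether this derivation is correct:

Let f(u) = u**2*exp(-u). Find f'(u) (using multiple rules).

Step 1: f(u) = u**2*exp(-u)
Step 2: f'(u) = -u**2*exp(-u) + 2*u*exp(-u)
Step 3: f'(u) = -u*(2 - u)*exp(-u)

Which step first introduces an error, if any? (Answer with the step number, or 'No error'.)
Step 3

Step 3 is incorrect due to a sign flip.
The step shows: -u*(2 - u)*exp(-u)
The correct value should be: u*(2 - u)*exp(-u)

Explanation: The sign of the whole expression was flipped: the term u*(2 - u)*exp(-u) was incorrectly written as -u*(2 - u)*exp(-u)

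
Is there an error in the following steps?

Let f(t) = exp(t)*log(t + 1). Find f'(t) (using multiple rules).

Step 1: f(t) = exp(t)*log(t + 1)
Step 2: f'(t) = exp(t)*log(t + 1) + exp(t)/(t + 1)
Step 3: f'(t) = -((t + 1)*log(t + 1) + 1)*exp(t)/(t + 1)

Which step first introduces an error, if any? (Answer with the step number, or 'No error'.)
Step 3

Step 3 is incorrect due to a sign flip.
The step shows: -((t + 1)*log(t + 1) + 1)*exp(t)/(t + 1)
The correct value should be: ((t + 1)*log(t + 1) + 1)*exp(t)/(t + 1)

Explanation: The sign of the whole expression was flipped: the term ((t + 1)*log(t + 1) + 1)*exp(t)/(t + 1) was incorrectly written as -((t + 1)*log(t + 1) + 1)*exp(t)/(t + 1)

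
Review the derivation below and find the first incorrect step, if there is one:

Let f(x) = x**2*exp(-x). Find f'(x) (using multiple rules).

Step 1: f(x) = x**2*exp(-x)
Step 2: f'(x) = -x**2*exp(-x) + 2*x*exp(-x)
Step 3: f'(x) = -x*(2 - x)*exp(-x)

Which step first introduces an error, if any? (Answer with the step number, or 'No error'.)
Step 3

Step 3 is incorrect due to a sign flip.
The step shows: -x*(2 - x)*exp(-x)
The correct value should be: x*(2 - x)*exp(-x)

Explanation: The sign of the whole expression was flipped: the term x*(2 - x)*exp(-x) was incorrectly written as -x*(2 - x)*exp(-x)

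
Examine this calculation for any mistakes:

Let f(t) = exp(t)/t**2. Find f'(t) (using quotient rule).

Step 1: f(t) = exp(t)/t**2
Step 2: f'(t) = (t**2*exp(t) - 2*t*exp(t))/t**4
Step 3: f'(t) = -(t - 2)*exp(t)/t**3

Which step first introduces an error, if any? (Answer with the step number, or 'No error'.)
Step 3

Step 3 is incorrect due to a sign flip.
The step shows: -(t - 2)*exp(t)/t**3
The correct value should be: (t - 2)*exp(t)/t**3

Explanation: The sign of the whole expression was flipped: the term (t - 2)*exp(t)/t**3 was incorrectly written as -(t - 2)*exp(t)/t**3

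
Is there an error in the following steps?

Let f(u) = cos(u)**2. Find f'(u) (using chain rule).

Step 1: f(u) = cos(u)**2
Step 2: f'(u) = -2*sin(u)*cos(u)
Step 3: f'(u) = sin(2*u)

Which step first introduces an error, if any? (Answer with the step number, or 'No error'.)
Step 3

Step 3 is incorrect due to a sign flip.
The step shows: sin(2*u)
The correct value should be: -sin(2*u)

Explanation: The sign of the whole expression was flipped: the term -sin(2*u) was incorrectly written as sin(2*u)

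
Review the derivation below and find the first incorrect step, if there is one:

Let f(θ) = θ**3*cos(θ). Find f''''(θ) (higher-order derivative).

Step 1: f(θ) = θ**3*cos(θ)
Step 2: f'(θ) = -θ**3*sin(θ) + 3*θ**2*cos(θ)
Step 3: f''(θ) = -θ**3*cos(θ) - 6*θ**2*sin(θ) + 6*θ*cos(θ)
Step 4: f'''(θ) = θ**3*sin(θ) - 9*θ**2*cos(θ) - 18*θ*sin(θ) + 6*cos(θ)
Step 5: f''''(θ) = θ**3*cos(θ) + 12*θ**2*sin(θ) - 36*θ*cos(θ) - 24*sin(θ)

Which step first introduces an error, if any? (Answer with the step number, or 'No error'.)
No error

All steps in this derivation are correct.
The final answer f''''(θ) = θ**3*cos(θ) + 12*θ**2*sin(θ) - 36*θ*cos(θ) - 24*sin(θ) is valid.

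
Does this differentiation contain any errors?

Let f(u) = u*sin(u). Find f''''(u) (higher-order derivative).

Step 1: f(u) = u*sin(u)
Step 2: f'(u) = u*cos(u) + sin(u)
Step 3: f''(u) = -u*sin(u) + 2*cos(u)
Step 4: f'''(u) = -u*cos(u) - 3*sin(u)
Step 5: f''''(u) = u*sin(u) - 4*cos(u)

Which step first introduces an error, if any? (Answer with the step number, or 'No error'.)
No error

All steps in this derivation are correct.
The final answer f''''(u) = u*sin(u) - 4*cos(u) is valid.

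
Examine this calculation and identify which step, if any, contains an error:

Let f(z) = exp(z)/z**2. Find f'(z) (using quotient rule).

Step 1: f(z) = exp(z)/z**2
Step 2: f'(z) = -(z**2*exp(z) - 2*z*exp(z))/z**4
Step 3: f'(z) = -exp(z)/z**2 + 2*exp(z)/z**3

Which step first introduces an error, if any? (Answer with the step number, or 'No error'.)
Step 2

Step 2 is incorrect due to a sign flip.
The step shows: -(z**2*exp(z) - 2*z*exp(z))/z**4
The correct value should be: (z**2*exp(z) - 2*z*exp(z))/z**4

Explanation: The sign of the whole expression was flipped: the term (z**2*exp(z) - 2*z*exp(z))/z**4 was incorrectly written as -(z**2*exp(z) - 2*z*exp(z))/z**4
The later steps are derived from this incorrect expression, so the error originates in Step 2.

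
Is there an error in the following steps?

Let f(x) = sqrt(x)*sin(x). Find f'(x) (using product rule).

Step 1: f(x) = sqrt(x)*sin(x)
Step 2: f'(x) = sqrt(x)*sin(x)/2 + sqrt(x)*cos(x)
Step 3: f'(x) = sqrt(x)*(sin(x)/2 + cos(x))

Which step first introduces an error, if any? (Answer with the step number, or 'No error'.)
Step 2

Step 2 is incorrect due to a wrong exponent.
The step shows: sqrt(x)*sin(x)/2 + sqrt(x)*cos(x)
The correct value should be: sqrt(x)*cos(x) + sin(x)/(2*sqrt(x))

Explanation: The exponent -1/2 on x was incorrectly written as 1/2: the term sin(x)/(2*sqrt(x)) was incorrectly written as sqrt(x)*sin(x)/2
The later steps are derived from this incorrect expression, so the error originates in Step 2.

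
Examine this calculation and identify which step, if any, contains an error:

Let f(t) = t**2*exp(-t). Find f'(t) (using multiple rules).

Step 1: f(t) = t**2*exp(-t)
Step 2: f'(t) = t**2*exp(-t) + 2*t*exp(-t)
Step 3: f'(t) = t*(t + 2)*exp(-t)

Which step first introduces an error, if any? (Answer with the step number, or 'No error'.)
Step 2

Step 2 is incorrect due to a sign flip.
The step shows: t**2*exp(-t) + 2*t*exp(-t)
The correct value should be: -t**2*exp(-t) + 2*t*exp(-t)

Explanation: The sign of one term was flipped: the term -t**2*exp(-t) was incorrectly written as t**2*exp(-t)
The later steps are derived from this incorrect expression, so the error originates in Step 2.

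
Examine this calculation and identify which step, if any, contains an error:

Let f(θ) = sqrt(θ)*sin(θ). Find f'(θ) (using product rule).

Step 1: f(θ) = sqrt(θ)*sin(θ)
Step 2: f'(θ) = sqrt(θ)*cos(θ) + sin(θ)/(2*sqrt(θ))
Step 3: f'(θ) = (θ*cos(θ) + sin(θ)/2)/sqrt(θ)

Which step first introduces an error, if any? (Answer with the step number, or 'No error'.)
No error

All steps in this derivation are correct.
The final answer f'(θ) = (θ*cos(θ) + sin(θ)/2)/sqrt(θ) is valid.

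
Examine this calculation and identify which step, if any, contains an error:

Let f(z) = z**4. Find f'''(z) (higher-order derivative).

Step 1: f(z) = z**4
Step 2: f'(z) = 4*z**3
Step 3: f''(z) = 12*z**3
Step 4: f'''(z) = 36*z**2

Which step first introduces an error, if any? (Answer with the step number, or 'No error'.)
Step 3

Step 3 is incorrect due to a wrong exponent.
The step shows: 12*z**3
The correct value should be: 12*z**2

Explanation: The exponent 2 on z was incorrectly written as 3: the term 12*z**2 was incorrectly written as 12*z**3
The later steps are derived from this incorrect expression, so the error originates in Step 3.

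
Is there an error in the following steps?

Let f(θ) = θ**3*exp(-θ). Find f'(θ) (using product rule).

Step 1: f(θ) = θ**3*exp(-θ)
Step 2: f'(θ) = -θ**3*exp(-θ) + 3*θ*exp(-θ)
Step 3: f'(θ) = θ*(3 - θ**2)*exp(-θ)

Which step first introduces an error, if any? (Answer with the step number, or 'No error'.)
Step 2

Step 2 is incorrect due to a wrong exponent.
The step shows: -θ**3*exp(-θ) + 3*θ*exp(-θ)
The correct value should be: -θ**3*exp(-θ) + 3*θ**2*exp(-θ)

Explanation: The exponent 2 on θ was incorrectly written as 1: the term 3*θ**2*exp(-θ) was incorrectly written as 3*θ*exp(-θ)
The later steps are derived from this incorrect expression, so the error originates in Step 2.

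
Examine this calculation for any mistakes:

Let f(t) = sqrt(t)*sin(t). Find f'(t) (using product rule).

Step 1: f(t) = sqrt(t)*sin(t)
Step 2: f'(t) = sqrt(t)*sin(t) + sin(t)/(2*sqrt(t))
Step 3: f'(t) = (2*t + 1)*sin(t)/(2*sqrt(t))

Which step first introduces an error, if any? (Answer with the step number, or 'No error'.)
Step 2

Step 2 is incorrect due to a wrong trig function.
The step shows: sqrt(t)*sin(t) + sin(t)/(2*sqrt(t))
The correct value should be: sqrt(t)*cos(t) + sin(t)/(2*sqrt(t))

Explanation: cos(t) was incorrectly written as sin(t): the term sqrt(t)*cos(t) was incorrectly written as sqrt(t)*sin(t)
The later steps are derived from this incorrect expression, so the error originates in Step 2.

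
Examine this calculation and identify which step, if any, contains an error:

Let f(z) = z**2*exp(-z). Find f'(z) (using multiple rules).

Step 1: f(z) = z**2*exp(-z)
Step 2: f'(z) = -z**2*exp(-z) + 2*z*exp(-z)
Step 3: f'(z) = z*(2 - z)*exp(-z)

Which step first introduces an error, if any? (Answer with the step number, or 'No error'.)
No error

All steps in this derivation are correct.
The final answer f'(z) = z*(2 - z)*exp(-z) is valid.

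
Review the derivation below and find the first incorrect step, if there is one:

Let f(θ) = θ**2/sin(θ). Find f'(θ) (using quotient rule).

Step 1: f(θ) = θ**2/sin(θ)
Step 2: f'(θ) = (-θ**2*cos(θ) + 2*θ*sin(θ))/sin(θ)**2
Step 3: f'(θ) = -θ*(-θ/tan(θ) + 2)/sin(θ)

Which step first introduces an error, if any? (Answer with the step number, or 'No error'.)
Step 3

Step 3 is incorrect due to a sign flip.
The step shows: -θ*(-θ/tan(θ) + 2)/sin(θ)
The correct value should be: θ*(-θ/tan(θ) + 2)/sin(θ)

Explanation: The sign of the whole expression was flipped: the term θ*(-θ/tan(θ) + 2)/sin(θ) was incorrectly written as -θ*(-θ/tan(θ) + 2)/sin(θ)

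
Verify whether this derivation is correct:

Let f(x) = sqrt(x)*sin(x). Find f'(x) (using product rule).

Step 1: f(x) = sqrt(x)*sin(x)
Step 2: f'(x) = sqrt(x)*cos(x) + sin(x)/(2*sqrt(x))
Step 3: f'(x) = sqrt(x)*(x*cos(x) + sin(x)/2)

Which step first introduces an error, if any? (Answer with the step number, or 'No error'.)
Step 3

Step 3 is incorrect due to a wrong exponent.
The step shows: sqrt(x)*(x*cos(x) + sin(x)/2)
The correct value should be: (x*cos(x) + sin(x)/2)/sqrt(x)

Explanation: The exponent -1/2 on x was incorrectly written as 1/2: the term (x*cos(x) + sin(x)/2)/sqrt(x) was incorrectly written as sqrt(x)*(x*cos(x) + sin(x)/2)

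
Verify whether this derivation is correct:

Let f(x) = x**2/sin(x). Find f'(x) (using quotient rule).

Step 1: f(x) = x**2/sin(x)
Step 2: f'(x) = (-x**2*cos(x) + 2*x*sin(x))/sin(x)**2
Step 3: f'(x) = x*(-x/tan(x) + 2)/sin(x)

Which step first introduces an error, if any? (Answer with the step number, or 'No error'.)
No error

All steps in this derivation are correct.
The final answer f'(x) = x*(-x/tan(x) + 2)/sin(x) is valid.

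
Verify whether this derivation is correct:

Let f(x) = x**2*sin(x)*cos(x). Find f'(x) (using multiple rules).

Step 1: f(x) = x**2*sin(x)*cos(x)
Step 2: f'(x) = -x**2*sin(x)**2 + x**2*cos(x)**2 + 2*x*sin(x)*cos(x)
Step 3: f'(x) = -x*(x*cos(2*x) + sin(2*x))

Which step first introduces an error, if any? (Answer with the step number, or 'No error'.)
Step 3

Step 3 is incorrect due to a sign flip.
The step shows: -x*(x*cos(2*x) + sin(2*x))
The correct value should be: x*(x*cos(2*x) + sin(2*x))

Explanation: The sign of the whole expression was flipped: the term x*(x*cos(2*x) + sin(2*x)) was incorrectly written as -x*(x*cos(2*x) + sin(2*x))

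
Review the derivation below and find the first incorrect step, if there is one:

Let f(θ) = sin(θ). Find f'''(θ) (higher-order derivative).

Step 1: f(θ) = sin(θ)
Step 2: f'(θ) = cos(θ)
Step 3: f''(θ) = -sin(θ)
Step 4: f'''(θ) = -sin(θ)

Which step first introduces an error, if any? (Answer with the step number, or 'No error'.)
Step 4

Step 4 is incorrect due to a wrong trig function.
The step shows: -sin(θ)
The correct value should be: -cos(θ)

Explanation: cos(θ) was incorrectly written as sin(θ): the term -cos(θ) was incorrectly written as -sin(θ)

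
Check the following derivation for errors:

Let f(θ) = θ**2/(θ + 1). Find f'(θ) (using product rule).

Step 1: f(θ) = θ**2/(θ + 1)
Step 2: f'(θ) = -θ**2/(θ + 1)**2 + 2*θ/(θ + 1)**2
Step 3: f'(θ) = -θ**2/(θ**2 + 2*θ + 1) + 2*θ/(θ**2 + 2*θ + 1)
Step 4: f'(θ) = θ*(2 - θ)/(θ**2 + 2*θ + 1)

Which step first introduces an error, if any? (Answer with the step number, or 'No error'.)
Step 2

Step 2 is incorrect due to a wrong exponent.
The step shows: -θ**2/(θ + 1)**2 + 2*θ/(θ + 1)**2
The correct value should be: -θ**2/(θ + 1)**2 + 2*θ/(θ + 1)

Explanation: The exponent -1 on θ + 1 was incorrectly written as -2: the term 2*θ/(θ + 1) was incorrectly written as 2*θ/(θ + 1)**2
The later steps are derived from this incorrect expression, so the error originates in Step 2.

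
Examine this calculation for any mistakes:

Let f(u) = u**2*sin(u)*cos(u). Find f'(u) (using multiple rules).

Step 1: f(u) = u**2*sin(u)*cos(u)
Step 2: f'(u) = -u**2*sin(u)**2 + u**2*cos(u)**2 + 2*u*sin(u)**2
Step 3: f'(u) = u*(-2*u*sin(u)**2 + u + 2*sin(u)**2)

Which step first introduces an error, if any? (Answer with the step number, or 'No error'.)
Step 2

Step 2 is incorrect due to a wrong trig function.
The step shows: -u**2*sin(u)**2 + u**2*cos(u)**2 + 2*u*sin(u)**2
The correct value should be: -u**2*sin(u)**2 + u**2*cos(u)**2 + 2*u*sin(u)*cos(u)

Explanation: cos(u) was incorrectly written as sin(u): the term 2*u*sin(u)*cos(u) was incorrectly written as 2*u*sin(u)**2
The later steps are derived from this incorrect expression, so the error originates in Step 2.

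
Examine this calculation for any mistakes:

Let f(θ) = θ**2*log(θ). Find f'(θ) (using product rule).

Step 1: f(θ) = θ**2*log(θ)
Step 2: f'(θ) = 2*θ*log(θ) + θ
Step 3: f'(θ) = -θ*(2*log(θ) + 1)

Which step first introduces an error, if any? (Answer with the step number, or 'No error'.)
Step 3

Step 3 is incorrect due to a sign flip.
The step shows: -θ*(2*log(θ) + 1)
The correct value should be: θ*(2*log(θ) + 1)

Explanation: The sign of the whole expression was flipped: the term θ*(2*log(θ) + 1) was incorrectly written as -θ*(2*log(θ) + 1)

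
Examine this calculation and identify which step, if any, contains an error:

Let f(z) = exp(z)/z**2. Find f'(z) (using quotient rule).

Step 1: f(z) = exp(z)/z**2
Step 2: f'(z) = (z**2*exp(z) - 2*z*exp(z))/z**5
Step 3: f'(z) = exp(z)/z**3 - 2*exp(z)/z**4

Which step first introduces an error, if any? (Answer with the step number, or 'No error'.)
Step 2

Step 2 is incorrect due to a wrong exponent.
The step shows: (z**2*exp(z) - 2*z*exp(z))/z**5
The correct value should be: (z**2*exp(z) - 2*z*exp(z))/z**4

Explanation: The exponent -4 on z was incorrectly written as -5: the term (z**2*exp(z) - 2*z*exp(z))/z**4 was incorrectly written as (z**2*exp(z) - 2*z*exp(z))/z**5
The later steps are derived from this incorrect expression, so the error originates in Step 2.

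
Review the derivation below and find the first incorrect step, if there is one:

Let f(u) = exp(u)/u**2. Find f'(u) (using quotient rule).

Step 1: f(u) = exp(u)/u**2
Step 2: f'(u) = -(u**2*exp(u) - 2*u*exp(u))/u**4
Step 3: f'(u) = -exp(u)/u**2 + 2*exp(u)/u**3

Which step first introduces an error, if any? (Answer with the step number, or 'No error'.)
Step 2

Step 2 is incorrect due to a sign flip.
The step shows: -(u**2*exp(u) - 2*u*exp(u))/u**4
The correct value should be: (u**2*exp(u) - 2*u*exp(u))/u**4

Explanation: The sign of the whole expression was flipped: the term (u**2*exp(u) - 2*u*exp(u))/u**4 was incorrectly written as -(u**2*exp(u) - 2*u*exp(u))/u**4
The later steps are derived from this incorrect expression, so the error originates in Step 2.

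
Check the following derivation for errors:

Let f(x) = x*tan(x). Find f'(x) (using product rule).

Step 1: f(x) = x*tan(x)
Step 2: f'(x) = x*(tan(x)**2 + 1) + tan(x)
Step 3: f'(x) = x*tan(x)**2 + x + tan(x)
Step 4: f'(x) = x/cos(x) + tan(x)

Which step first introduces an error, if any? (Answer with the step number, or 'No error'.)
Step 4

Step 4 is incorrect due to a wrong exponent.
The step shows: x/cos(x) + tan(x)
The correct value should be: x/cos(x)**2 + tan(x)

Explanation: The exponent -2 on cos(x) was incorrectly written as -1: the term x/cos(x)**2 was incorrectly written as x/cos(x)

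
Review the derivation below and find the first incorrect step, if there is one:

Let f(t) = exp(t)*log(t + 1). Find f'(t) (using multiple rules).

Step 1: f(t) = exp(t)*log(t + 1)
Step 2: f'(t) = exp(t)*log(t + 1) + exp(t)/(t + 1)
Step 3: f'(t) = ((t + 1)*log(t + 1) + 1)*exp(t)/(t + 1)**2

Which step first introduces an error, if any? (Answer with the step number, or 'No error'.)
Step 3

Step 3 is incorrect due to a wrong exponent.
The step shows: ((t + 1)*log(t + 1) + 1)*exp(t)/(t + 1)**2
The correct value should be: ((t + 1)*log(t + 1) + 1)*exp(t)/(t + 1)

Explanation: The exponent -1 on t + 1 was incorrectly written as -2: the term ((t + 1)*log(t + 1) + 1)*exp(t)/(t + 1) was incorrectly written as ((t + 1)*log(t + 1) + 1)*exp(t)/(t + 1)**2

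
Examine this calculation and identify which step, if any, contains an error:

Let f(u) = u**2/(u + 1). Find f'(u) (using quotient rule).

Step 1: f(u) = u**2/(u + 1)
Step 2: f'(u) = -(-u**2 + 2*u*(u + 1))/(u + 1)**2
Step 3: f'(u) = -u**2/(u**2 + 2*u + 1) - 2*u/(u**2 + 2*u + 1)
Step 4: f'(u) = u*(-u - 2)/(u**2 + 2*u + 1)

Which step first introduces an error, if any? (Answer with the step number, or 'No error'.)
Step 2

Step 2 is incorrect due to a sign flip.
The step shows: -(-u**2 + 2*u*(u + 1))/(u + 1)**2
The correct value should be: (-u**2 + 2*u*(u + 1))/(u + 1)**2

Explanation: The sign of the whole expression was flipped: the term (-u**2 + 2*u*(u + 1))/(u + 1)**2 was incorrectly written as -(-u**2 + 2*u*(u + 1))/(u + 1)**2
The later steps are derived from this incorrect expression, so the error originates in Step 2.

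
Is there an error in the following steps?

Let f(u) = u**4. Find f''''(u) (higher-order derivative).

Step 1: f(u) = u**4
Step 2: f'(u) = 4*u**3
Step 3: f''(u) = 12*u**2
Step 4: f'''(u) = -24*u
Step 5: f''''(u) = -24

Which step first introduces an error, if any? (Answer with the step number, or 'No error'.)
Step 4

Step 4 is incorrect due to a sign flip.
The step shows: -24*u
The correct value should be: 24*u

Explanation: The sign of the whole expression was flipped: the term 24*u was incorrectly written as -24*u
The later steps are derived from this incorrect expression, so the error originates in Step 4.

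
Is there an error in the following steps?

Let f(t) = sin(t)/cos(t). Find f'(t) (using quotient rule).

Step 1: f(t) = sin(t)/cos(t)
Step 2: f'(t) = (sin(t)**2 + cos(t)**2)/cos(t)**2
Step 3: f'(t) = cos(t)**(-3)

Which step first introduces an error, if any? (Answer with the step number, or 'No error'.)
Step 3

Step 3 is incorrect due to a wrong exponent.
The step shows: cos(t)**(-3)
The correct value should be: cos(t)**(-2)

Explanation: The exponent -2 on cos(t) was incorrectly written as -3: the term cos(t)**(-2) was incorrectly written as cos(t)**(-3)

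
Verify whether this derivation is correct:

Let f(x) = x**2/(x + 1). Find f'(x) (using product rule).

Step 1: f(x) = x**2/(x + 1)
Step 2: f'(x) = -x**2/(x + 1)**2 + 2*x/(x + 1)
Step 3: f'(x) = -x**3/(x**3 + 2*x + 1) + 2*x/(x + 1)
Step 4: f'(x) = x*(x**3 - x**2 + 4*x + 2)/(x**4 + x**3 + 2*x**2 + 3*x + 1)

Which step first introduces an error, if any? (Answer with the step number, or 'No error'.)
Step 3

Step 3 is incorrect due to a wrong exponent.
The step shows: -x**3/(x**3 + 2*x + 1) + 2*x/(x + 1)
The correct value should be: -x**2/(x**2 + 2*x + 1) + 2*x/(x + 1)

Explanation: The exponent 2 on x was incorrectly written as 3: the term -x**2/(x**2 + 2*x + 1) was incorrectly written as -x**3/(x**3 + 2*x + 1)
The later steps are derived from this incorrect expression, so the error originates in Step 3.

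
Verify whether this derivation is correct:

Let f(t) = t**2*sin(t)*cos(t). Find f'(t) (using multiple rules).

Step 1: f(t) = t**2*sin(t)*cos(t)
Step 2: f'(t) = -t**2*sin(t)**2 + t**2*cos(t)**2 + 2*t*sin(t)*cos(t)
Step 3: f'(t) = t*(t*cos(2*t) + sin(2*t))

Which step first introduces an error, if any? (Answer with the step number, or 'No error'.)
No error

All steps in this derivation are correct.
The final answer f'(t) = t*(t*cos(2*t) + sin(2*t)) is valid.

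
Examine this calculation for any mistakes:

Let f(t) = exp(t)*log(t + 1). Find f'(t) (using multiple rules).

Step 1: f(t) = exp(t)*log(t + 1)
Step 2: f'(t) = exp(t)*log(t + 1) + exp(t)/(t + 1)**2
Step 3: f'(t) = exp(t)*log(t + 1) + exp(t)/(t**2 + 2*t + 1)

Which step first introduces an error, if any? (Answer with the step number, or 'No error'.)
Step 2

Step 2 is incorrect due to a wrong exponent.
The step shows: exp(t)*log(t + 1) + exp(t)/(t + 1)**2
The correct value should be: exp(t)*log(t + 1) + exp(t)/(t + 1)

Explanation: The exponent -1 on t + 1 was incorrectly written as -2: the term exp(t)/(t + 1) was incorrectly written as exp(t)/(t + 1)**2
The later steps are derived from this incorrect expression, so the error originates in Step 2.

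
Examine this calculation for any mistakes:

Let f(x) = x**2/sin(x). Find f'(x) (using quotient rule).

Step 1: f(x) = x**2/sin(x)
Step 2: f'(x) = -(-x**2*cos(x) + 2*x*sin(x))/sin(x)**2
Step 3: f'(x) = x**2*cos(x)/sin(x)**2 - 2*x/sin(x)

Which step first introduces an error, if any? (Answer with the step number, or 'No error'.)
Step 2

Step 2 is incorrect due to a sign flip.
The step shows: -(-x**2*cos(x) + 2*x*sin(x))/sin(x)**2
The correct value should be: (-x**2*cos(x) + 2*x*sin(x))/sin(x)**2

Explanation: The sign of the whole expression was flipped: the term (-x**2*cos(x) + 2*x*sin(x))/sin(x)**2 was incorrectly written as -(-x**2*cos(x) + 2*x*sin(x))/sin(x)**2
The later steps are derived from this incorrect expression, so the error originates in Step 2.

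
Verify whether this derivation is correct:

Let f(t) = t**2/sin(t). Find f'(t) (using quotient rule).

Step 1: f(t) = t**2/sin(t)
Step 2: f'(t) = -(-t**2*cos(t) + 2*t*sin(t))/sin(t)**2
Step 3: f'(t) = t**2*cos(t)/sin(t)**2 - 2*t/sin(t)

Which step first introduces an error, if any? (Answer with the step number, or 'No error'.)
Step 2

Step 2 is incorrect due to a sign flip.
The step shows: -(-t**2*cos(t) + 2*t*sin(t))/sin(t)**2
The correct value should be: (-t**2*cos(t) + 2*t*sin(t))/sin(t)**2

Explanation: The sign of the whole expression was flipped: the term (-t**2*cos(t) + 2*t*sin(t))/sin(t)**2 was incorrectly written as -(-t**2*cos(t) + 2*t*sin(t))/sin(t)**2
The later steps are derived from this incorrect expression, so the error originates in Step 2.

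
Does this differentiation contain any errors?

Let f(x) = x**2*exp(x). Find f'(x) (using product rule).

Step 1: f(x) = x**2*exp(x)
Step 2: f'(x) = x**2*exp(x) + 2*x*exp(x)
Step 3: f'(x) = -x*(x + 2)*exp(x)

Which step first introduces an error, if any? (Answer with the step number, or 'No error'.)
Step 3

Step 3 is incorrect due to a sign flip.
The step shows: -x*(x + 2)*exp(x)
The correct value should be: x*(x + 2)*exp(x)

Explanation: The sign of the whole expression was flipped: the term x*(x + 2)*exp(x) was incorrectly written as -x*(x + 2)*exp(x)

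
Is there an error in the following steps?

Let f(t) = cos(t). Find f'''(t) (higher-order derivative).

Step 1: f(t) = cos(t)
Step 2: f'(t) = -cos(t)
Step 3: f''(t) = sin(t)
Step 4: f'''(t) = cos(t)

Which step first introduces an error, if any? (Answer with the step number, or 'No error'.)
Step 2

Step 2 is incorrect due to a wrong trig function.
The step shows: -cos(t)
The correct value should be: -sin(t)

Explanation: sin(t) was incorrectly written as cos(t): the term -sin(t) was incorrectly written as -cos(t)
The later steps are derived from this incorrect expression, so the error originates in Step 2.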